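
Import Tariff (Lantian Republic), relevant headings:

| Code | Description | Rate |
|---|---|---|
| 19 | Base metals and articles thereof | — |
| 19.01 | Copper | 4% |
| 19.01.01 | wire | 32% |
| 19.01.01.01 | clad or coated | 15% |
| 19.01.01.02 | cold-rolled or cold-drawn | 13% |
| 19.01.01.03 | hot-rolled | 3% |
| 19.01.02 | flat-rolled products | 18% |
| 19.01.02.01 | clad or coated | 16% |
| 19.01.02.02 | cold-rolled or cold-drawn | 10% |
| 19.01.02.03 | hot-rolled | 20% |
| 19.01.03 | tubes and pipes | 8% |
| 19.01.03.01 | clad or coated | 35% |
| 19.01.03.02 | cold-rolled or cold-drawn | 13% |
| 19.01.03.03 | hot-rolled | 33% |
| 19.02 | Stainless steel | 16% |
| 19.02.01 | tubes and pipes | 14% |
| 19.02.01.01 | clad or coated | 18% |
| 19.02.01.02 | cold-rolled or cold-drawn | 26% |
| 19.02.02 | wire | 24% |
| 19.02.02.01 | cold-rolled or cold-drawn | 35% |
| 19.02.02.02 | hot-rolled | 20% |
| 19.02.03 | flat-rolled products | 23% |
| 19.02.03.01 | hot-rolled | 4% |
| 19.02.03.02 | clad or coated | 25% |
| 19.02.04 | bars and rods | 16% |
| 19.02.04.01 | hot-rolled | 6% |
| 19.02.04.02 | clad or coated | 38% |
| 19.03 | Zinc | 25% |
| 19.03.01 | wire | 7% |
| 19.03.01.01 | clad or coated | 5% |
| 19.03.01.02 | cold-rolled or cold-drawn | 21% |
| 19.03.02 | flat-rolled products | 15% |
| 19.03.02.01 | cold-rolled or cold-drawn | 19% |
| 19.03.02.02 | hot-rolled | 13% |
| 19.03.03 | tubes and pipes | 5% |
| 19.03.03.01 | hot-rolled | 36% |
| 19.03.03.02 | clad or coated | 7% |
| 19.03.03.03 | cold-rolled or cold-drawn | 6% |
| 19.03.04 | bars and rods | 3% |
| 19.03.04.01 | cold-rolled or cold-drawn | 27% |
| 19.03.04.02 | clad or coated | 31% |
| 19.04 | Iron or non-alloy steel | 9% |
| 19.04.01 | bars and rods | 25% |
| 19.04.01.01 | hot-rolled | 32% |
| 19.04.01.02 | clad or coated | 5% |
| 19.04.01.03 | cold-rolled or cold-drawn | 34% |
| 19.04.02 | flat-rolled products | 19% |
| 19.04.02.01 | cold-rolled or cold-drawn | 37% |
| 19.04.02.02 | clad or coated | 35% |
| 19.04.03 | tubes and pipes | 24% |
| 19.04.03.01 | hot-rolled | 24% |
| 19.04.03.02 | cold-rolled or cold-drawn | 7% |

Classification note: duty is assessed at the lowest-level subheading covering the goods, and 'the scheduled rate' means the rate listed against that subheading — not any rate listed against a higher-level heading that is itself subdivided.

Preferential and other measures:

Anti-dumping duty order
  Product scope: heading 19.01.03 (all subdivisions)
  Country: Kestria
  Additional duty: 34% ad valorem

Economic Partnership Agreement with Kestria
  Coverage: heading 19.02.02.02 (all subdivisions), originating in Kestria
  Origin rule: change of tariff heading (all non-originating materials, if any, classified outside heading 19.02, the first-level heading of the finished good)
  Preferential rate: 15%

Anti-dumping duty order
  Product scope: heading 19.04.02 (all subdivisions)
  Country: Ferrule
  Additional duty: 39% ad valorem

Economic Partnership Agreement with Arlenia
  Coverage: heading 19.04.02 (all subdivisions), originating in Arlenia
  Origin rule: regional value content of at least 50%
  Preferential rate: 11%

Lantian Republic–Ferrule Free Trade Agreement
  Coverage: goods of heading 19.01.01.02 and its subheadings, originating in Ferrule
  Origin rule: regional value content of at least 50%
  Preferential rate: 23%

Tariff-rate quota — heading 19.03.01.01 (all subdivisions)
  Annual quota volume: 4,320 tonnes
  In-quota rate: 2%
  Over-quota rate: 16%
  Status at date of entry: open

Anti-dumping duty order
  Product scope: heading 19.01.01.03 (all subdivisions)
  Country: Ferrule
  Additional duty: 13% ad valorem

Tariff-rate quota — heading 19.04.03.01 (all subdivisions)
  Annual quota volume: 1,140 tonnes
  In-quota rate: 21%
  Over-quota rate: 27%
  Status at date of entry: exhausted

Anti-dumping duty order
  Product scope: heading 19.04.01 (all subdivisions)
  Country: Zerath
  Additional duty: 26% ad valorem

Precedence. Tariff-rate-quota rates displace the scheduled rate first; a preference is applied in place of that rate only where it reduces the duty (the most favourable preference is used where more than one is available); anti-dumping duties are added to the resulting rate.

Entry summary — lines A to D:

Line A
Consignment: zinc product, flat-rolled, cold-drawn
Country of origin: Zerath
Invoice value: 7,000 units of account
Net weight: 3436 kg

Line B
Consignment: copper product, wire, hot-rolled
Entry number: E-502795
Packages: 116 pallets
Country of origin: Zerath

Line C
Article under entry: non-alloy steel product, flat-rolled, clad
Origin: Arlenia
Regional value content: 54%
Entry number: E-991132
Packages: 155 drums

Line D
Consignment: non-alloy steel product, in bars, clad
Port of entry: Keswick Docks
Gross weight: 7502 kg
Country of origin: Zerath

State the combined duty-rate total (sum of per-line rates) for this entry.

64%

Line A: zinc → 19.03; flat-rolled → 19.03.02; cold-drawn → 19.03.02.01. Scheduled 19%. No special measure applies. → 19%.
Line B: copper → 19.01; wire → 19.01.01; hot-rolled → 19.01.01.03. Scheduled 3%. No special measure applies. → 3%.
Line C: non-alloy steel → 19.04; flat-rolled → 19.04.02; clad → 19.04.02.02. Scheduled 35%. Arlenia agreement on 19.04.02: RVC ≥ 50% → 11% available; preferential 11%. → 11%.
Line D: non-alloy steel → 19.04; in bars → 19.04.01; clad → 19.04.01.02. Scheduled 5%. anti-dumping (Zerath, 19.04.01): +26%; total 5% + 26% = 31%. → 31%.
Sum: 19% + 3% + 11% + 31% = 64%.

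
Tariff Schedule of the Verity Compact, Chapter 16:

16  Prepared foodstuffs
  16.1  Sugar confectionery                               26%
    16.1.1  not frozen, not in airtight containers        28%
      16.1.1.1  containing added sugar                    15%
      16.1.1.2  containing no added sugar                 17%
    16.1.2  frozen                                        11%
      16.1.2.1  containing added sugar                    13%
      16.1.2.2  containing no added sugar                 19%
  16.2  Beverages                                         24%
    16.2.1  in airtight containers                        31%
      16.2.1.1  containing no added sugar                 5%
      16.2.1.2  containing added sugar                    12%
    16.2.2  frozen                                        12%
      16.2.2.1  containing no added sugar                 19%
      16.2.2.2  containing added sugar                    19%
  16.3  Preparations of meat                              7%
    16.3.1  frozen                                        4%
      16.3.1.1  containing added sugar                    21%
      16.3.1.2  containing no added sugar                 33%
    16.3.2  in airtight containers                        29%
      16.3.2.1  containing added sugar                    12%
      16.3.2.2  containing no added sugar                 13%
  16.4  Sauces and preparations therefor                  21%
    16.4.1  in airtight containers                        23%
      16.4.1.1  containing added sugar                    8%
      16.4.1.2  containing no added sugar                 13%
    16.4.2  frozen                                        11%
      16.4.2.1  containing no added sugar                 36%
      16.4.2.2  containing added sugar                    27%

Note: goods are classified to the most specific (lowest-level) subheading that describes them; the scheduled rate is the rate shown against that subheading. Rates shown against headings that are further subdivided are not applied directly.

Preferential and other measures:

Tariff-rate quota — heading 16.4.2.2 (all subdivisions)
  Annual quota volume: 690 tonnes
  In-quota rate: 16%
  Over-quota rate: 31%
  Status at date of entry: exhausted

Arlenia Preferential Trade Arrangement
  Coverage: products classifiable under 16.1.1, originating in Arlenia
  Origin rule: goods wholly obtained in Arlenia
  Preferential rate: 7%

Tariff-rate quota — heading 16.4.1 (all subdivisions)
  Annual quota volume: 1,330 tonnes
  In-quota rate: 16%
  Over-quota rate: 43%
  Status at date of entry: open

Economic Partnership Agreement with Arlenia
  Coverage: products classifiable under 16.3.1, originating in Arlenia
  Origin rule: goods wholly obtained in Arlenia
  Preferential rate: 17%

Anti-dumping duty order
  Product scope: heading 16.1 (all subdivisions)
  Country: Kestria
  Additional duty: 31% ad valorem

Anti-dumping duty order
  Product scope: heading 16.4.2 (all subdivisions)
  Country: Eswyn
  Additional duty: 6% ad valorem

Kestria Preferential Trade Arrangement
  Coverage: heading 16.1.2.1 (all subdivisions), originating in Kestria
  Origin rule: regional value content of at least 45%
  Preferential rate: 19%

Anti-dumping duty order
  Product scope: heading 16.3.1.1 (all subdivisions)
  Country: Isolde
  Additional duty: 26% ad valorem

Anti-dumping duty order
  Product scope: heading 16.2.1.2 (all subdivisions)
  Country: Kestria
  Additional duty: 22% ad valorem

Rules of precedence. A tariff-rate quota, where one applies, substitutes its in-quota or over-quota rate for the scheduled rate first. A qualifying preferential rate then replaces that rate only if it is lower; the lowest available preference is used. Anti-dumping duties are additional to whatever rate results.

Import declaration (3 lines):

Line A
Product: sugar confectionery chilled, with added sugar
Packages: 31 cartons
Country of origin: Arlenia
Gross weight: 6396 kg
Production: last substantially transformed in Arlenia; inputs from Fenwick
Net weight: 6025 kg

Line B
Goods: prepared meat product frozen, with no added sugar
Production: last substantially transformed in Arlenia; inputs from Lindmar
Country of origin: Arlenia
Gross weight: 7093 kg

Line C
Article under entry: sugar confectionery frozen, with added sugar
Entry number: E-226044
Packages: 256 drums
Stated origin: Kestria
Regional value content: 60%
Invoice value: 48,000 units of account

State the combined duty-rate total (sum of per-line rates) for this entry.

Line A: sugar confectionery → 16.1; chilled → 16.1.1; with added sugar → 16.1.1.1. Scheduled 15%. Arlenia agreement on 16.1.1: not wholly obtained; Arlenia agreement on 16.3.1: 16.1.1.1 not covered. → 15%.
Line B: prepared meat product → 16.3; frozen → 16.3.1; with no added sugar → 16.3.1.2. Scheduled 33%. Arlenia agreement on 16.1.1: 16.3.1.2 not covered; Arlenia agreement on 16.3.1: not wholly obtained. → 33%.
Line C: sugar confectionery → 16.1; frozen → 16.1.2; with added sugar → 16.1.2.1. Scheduled 13%. Kestria agreement on 16.1.2.1: RVC ≥ 45% → 19% available; preference 19% not lower than 13% → no reduction; anti-dumping (Kestria, 16.1): +31%; total 13% + 31% = 44%. → 44%.
Sum: 15% + 33% + 44% = 92%.

92%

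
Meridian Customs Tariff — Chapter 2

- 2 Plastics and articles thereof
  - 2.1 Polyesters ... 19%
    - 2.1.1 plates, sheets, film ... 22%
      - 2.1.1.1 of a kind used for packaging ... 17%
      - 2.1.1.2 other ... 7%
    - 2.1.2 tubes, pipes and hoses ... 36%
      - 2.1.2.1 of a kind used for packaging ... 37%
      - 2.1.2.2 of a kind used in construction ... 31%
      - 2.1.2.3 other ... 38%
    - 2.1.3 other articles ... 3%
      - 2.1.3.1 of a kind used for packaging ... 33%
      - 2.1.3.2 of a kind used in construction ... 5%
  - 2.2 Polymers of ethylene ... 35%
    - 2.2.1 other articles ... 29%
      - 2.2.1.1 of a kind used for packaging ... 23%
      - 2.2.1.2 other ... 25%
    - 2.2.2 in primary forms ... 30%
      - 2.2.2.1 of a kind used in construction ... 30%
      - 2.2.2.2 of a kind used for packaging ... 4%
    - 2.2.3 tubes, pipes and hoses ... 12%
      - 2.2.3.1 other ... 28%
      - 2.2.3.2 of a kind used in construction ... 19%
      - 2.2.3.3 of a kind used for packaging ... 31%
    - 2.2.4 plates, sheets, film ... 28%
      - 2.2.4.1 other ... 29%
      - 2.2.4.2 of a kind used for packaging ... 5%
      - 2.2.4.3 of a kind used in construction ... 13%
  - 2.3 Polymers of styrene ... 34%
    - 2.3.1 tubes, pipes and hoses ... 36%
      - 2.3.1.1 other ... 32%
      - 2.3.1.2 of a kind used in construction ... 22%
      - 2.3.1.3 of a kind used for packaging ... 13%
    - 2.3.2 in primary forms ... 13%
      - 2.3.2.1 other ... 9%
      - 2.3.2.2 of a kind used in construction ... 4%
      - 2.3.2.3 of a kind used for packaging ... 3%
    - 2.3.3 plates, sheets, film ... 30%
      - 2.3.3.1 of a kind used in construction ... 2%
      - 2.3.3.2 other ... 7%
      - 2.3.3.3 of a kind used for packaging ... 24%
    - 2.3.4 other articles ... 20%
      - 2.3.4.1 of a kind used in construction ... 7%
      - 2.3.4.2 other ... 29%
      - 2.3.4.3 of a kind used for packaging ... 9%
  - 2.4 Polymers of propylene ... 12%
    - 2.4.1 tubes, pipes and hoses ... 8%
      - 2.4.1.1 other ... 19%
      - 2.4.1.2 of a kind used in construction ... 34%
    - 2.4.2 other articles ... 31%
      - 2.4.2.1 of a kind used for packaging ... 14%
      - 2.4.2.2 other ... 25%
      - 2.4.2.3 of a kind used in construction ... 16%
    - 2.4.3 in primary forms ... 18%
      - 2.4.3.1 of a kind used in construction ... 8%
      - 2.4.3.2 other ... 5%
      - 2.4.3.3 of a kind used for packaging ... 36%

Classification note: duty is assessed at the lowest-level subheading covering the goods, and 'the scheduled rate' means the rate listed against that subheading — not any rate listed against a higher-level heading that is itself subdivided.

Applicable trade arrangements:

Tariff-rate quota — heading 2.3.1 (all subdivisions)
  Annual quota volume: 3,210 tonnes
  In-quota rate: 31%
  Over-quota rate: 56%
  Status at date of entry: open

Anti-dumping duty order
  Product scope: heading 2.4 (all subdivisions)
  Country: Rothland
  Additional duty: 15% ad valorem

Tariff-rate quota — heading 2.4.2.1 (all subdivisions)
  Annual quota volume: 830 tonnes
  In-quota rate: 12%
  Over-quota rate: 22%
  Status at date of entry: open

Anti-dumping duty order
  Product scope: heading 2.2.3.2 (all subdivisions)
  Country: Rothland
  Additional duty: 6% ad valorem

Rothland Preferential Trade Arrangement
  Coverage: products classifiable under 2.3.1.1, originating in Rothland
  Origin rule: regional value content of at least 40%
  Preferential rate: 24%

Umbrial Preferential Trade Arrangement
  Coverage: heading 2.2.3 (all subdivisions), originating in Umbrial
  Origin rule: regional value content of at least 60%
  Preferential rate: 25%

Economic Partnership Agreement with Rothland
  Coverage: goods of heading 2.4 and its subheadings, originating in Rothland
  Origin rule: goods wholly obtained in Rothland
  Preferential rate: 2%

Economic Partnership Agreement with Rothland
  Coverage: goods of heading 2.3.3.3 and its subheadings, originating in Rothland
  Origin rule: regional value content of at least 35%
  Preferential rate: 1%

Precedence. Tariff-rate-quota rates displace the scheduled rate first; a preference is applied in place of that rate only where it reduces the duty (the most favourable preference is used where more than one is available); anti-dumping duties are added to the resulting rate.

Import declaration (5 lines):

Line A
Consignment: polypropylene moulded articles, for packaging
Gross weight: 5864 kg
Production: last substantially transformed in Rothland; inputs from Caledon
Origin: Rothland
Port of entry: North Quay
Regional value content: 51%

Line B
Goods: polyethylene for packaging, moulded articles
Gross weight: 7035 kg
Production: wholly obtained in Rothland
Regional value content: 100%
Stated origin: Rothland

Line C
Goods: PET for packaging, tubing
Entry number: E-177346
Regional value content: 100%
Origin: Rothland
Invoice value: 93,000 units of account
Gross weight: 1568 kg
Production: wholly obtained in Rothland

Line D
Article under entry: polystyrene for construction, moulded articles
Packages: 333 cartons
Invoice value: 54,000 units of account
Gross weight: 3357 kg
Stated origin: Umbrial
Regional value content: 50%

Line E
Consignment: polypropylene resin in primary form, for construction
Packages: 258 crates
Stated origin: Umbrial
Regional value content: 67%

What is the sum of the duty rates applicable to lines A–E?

102%

Line A: polypropylene → 2.4; moulded articles → 2.4.2; for packaging → 2.4.2.1. Scheduled 14%. quota on 2.4.2.1 open → in-quota 12%; Rothland agreement on 2.3.1.1: 2.4.2.1 not covered; Rothland agreement on 2.4: not wholly obtained; Rothland agreement on 2.3.3.3: 2.4.2.1 not covered; anti-dumping (Rothland, 2.4): +15%; total 12% + 15% = 27%. → 27%.
Line B: polyethylene → 2.2; moulded articles → 2.2.1; for packaging → 2.2.1.1. Scheduled 23%. Rothland agreement on 2.3.1.1: 2.2.1.1 not covered; Rothland agreement on 2.4: 2.2.1.1 not covered; Rothland agreement on 2.3.3.3: 2.2.1.1 not covered. → 23%.
Line C: PET → 2.1; tubing → 2.1.2; for packaging → 2.1.2.1. Scheduled 37%. Rothland agreement on 2.3.1.1: 2.1.2.1 not covered; Rothland agreement on 2.4: 2.1.2.1 not covered; Rothland agreement on 2.3.3.3: 2.1.2.1 not covered. → 37%.
Line D: polystyrene → 2.3; moulded articles → 2.3.4; for construction → 2.3.4.1. Scheduled 7%. Umbrial agreement on 2.2.3: 2.3.4.1 not covered. → 7%.
Line E: polypropylene → 2.4; resin in primary form → 2.4.3; for construction → 2.4.3.1. Scheduled 8%. Umbrial agreement on 2.2.3: 2.4.3.1 not covered. → 8%.
Sum: 27% + 23% + 37% + 7% + 8% = 102%.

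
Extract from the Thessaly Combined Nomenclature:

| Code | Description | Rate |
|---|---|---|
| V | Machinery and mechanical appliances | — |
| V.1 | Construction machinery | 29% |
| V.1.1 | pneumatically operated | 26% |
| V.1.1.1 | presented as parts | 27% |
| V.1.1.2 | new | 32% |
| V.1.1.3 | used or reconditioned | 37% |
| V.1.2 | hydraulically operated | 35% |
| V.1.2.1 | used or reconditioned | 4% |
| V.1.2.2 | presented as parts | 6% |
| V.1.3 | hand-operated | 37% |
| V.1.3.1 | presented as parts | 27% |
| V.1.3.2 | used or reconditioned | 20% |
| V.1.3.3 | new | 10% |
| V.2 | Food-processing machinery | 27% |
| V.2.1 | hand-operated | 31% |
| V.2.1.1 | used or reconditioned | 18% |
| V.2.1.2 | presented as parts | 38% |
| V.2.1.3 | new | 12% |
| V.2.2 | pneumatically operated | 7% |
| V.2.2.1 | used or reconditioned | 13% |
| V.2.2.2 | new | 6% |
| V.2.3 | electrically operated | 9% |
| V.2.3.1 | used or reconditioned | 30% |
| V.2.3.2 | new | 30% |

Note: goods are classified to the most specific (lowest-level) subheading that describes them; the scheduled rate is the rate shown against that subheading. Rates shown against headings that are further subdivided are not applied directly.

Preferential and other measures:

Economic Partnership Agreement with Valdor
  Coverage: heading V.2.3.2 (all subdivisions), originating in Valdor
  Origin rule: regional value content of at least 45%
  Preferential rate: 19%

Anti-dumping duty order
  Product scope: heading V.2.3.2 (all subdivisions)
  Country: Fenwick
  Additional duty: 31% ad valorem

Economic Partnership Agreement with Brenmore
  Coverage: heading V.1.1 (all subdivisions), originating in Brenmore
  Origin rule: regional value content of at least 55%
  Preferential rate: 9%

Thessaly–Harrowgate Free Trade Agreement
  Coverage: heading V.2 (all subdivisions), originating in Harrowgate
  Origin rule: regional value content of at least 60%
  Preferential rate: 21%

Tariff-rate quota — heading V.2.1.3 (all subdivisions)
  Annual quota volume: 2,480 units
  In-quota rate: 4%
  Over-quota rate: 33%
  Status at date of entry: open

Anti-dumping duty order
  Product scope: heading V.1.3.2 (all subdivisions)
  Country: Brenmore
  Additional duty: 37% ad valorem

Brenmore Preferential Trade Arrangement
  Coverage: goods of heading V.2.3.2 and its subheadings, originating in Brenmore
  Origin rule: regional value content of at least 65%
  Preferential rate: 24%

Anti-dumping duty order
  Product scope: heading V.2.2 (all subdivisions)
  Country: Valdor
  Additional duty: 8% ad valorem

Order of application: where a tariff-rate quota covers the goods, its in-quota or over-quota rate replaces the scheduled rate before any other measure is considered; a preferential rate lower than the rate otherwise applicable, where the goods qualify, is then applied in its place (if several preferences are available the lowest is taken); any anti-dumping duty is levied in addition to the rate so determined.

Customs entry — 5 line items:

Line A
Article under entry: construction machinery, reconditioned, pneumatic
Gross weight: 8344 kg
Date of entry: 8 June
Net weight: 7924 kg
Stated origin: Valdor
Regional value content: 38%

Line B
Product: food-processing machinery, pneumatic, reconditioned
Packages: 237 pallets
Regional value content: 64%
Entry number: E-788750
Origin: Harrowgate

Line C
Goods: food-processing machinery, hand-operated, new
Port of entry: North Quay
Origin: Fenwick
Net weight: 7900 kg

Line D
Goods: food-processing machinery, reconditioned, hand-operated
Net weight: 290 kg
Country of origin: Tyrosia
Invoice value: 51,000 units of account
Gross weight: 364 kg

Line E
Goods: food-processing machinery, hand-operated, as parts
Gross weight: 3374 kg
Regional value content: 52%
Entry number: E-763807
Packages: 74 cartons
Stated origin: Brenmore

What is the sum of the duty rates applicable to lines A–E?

Line A: construction → V.1; pneumatic → V.1.1; reconditioned → V.1.1.3. Scheduled 37%. Valdor agreement on V.2.3.2: V.1.1.3 not covered. → 37%.
Line B: food-processing → V.2; pneumatic → V.2.2; reconditioned → V.2.2.1. Scheduled 13%. Harrowgate agreement on V.2: RVC ≥ 60% → 21% available; preference 21% not lower than 13% → no reduction. → 13%.
Line C: food-processing → V.2; hand-operated → V.2.1; new → V.2.1.3. Scheduled 12%. quota on V.2.1.3 open → in-quota 4%. → 4%.
Line D: food-processing → V.2; hand-operated → V.2.1; reconditioned → V.2.1.1. Scheduled 18%. No special measure applies. → 18%.
Line E: food-processing → V.2; hand-operated → V.2.1; as parts → V.2.1.2. Scheduled 38%. Brenmore agreement on V.1.1: V.2.1.2 not covered; Brenmore agreement on V.2.3.2: V.2.1.2 not covered. → 38%.
Sum: 37% + 13% + 4% + 18% + 38% = 110%.

110%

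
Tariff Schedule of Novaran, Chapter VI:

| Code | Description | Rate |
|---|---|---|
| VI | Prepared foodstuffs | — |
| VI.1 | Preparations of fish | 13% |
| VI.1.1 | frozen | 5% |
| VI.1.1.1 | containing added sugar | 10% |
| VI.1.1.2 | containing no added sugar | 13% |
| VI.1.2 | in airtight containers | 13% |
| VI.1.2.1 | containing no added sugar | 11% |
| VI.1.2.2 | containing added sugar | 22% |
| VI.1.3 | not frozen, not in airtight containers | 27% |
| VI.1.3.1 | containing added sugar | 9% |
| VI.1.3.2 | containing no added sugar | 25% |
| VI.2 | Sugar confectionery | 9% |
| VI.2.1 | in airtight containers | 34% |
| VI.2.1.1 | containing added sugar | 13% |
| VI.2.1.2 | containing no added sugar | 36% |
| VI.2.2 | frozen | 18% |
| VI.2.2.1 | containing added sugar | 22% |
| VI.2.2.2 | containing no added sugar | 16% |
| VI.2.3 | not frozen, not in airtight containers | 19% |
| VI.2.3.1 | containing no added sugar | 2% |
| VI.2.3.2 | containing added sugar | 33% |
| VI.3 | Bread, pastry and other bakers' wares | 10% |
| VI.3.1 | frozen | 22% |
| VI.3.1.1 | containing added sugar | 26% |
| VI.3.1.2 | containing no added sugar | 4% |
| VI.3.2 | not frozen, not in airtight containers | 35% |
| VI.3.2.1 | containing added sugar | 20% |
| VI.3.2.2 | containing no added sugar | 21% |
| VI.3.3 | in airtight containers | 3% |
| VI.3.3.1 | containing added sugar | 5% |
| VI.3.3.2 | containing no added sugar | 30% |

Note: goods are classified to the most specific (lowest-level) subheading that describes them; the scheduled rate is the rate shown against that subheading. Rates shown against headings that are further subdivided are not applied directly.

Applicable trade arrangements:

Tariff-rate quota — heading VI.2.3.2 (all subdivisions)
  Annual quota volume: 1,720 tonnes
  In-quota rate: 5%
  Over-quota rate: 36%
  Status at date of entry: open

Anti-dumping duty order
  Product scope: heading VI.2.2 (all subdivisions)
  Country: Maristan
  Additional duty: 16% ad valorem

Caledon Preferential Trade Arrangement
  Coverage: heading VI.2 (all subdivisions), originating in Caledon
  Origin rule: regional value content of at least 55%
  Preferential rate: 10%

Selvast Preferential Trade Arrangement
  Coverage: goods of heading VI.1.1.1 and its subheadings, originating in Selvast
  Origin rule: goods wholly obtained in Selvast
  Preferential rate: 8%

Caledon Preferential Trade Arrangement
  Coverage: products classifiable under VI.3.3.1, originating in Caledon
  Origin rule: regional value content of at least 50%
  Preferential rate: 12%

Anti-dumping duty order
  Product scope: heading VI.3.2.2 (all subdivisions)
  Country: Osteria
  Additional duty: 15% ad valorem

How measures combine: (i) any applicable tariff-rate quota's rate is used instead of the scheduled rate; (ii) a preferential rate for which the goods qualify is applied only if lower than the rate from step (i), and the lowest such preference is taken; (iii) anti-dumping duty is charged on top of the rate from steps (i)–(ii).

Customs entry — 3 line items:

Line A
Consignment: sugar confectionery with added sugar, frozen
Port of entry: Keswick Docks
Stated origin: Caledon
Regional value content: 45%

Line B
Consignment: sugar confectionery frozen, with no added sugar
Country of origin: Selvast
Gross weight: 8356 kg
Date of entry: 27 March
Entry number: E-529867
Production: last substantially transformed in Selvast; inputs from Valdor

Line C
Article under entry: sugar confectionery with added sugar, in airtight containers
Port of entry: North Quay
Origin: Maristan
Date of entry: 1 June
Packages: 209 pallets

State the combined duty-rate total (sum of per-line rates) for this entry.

51%

Line A: sugar confectionery → VI.2; frozen → VI.2.2; with added sugar → VI.2.2.1. Scheduled 22%. Caledon agreement on VI.2: RVC < 55%; Caledon agreement on VI.3.3.1: VI.2.2.1 not covered. → 22%.
Line B: sugar confectionery → VI.2; frozen → VI.2.2; with no added sugar → VI.2.2.2. Scheduled 16%. Selvast agreement on VI.1.1.1: VI.2.2.2 not covered. → 16%.
Line C: sugar confectionery → VI.2; in airtight containers → VI.2.1; with added sugar → VI.2.1.1. Scheduled 13%. No special measure applies. → 13%.
Sum: 22% + 16% + 13% = 51%.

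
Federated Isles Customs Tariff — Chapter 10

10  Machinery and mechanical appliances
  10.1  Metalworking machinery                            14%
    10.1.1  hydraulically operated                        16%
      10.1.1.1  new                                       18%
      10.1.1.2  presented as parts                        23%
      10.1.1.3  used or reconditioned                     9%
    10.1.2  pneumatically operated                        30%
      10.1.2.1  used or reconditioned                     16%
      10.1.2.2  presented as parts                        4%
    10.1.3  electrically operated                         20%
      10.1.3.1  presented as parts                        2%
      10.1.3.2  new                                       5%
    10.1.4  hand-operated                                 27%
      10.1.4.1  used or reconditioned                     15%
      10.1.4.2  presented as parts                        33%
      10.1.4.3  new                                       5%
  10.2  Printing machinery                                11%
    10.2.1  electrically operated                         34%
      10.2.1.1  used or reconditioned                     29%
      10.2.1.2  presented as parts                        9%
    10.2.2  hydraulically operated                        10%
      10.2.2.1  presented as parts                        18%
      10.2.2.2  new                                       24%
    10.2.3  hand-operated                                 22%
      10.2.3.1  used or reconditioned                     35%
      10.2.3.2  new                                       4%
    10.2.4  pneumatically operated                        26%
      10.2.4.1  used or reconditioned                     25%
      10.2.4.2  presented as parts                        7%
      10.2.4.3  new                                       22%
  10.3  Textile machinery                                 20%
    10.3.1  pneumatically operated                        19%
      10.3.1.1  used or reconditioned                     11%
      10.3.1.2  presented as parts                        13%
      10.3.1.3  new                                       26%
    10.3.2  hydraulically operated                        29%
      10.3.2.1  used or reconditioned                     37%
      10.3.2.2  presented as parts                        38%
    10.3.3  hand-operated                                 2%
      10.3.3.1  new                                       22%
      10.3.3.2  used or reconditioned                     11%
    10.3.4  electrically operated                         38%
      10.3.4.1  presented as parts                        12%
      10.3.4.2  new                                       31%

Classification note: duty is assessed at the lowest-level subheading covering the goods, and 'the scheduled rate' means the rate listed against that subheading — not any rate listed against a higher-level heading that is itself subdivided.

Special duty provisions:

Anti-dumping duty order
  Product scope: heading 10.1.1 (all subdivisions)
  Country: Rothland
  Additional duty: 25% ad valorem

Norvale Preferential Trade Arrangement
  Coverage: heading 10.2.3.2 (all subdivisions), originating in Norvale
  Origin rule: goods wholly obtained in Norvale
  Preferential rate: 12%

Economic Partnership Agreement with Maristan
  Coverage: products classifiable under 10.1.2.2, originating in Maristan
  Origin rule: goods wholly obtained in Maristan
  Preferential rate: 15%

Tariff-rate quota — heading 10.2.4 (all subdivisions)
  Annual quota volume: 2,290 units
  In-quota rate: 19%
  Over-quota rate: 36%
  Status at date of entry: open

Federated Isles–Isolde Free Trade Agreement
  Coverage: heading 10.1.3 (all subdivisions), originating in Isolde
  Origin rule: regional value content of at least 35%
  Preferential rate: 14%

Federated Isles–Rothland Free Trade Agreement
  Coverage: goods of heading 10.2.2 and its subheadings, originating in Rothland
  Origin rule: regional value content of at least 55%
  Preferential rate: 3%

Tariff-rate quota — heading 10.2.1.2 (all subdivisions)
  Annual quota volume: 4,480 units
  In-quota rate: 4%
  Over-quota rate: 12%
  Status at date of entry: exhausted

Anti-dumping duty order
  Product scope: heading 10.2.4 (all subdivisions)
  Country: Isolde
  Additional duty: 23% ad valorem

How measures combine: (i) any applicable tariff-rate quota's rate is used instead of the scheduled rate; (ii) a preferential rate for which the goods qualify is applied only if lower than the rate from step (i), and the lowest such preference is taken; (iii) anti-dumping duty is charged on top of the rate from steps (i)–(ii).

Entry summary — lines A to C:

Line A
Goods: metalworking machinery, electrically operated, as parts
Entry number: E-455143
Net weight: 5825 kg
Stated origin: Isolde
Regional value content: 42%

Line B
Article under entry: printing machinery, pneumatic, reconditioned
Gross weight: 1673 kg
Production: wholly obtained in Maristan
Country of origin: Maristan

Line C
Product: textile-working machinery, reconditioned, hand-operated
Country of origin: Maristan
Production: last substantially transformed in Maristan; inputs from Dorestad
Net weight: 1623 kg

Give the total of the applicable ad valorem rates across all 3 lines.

32%

Line A: metalworking → 10.1; electrically operated → 10.1.3; as parts → 10.1.3.1. Scheduled 2%. Isolde agreement on 10.1.3: RVC ≥ 35% → 14% available; preference 14% not lower than 2% → no reduction. → 2%.
Line B: printing → 10.2; pneumatic → 10.2.4; reconditioned → 10.2.4.1. Scheduled 25%. quota on 10.2.4 open → in-quota 19%; Maristan agreement on 10.1.2.2: 10.2.4.1 not covered. → 19%.
Line C: textile-working → 10.3; hand-operated → 10.3.3; reconditioned → 10.3.3.2. Scheduled 11%. Maristan agreement on 10.1.2.2: 10.3.3.2 not covered. → 11%.
Sum: 2% + 19% + 11% = 32%.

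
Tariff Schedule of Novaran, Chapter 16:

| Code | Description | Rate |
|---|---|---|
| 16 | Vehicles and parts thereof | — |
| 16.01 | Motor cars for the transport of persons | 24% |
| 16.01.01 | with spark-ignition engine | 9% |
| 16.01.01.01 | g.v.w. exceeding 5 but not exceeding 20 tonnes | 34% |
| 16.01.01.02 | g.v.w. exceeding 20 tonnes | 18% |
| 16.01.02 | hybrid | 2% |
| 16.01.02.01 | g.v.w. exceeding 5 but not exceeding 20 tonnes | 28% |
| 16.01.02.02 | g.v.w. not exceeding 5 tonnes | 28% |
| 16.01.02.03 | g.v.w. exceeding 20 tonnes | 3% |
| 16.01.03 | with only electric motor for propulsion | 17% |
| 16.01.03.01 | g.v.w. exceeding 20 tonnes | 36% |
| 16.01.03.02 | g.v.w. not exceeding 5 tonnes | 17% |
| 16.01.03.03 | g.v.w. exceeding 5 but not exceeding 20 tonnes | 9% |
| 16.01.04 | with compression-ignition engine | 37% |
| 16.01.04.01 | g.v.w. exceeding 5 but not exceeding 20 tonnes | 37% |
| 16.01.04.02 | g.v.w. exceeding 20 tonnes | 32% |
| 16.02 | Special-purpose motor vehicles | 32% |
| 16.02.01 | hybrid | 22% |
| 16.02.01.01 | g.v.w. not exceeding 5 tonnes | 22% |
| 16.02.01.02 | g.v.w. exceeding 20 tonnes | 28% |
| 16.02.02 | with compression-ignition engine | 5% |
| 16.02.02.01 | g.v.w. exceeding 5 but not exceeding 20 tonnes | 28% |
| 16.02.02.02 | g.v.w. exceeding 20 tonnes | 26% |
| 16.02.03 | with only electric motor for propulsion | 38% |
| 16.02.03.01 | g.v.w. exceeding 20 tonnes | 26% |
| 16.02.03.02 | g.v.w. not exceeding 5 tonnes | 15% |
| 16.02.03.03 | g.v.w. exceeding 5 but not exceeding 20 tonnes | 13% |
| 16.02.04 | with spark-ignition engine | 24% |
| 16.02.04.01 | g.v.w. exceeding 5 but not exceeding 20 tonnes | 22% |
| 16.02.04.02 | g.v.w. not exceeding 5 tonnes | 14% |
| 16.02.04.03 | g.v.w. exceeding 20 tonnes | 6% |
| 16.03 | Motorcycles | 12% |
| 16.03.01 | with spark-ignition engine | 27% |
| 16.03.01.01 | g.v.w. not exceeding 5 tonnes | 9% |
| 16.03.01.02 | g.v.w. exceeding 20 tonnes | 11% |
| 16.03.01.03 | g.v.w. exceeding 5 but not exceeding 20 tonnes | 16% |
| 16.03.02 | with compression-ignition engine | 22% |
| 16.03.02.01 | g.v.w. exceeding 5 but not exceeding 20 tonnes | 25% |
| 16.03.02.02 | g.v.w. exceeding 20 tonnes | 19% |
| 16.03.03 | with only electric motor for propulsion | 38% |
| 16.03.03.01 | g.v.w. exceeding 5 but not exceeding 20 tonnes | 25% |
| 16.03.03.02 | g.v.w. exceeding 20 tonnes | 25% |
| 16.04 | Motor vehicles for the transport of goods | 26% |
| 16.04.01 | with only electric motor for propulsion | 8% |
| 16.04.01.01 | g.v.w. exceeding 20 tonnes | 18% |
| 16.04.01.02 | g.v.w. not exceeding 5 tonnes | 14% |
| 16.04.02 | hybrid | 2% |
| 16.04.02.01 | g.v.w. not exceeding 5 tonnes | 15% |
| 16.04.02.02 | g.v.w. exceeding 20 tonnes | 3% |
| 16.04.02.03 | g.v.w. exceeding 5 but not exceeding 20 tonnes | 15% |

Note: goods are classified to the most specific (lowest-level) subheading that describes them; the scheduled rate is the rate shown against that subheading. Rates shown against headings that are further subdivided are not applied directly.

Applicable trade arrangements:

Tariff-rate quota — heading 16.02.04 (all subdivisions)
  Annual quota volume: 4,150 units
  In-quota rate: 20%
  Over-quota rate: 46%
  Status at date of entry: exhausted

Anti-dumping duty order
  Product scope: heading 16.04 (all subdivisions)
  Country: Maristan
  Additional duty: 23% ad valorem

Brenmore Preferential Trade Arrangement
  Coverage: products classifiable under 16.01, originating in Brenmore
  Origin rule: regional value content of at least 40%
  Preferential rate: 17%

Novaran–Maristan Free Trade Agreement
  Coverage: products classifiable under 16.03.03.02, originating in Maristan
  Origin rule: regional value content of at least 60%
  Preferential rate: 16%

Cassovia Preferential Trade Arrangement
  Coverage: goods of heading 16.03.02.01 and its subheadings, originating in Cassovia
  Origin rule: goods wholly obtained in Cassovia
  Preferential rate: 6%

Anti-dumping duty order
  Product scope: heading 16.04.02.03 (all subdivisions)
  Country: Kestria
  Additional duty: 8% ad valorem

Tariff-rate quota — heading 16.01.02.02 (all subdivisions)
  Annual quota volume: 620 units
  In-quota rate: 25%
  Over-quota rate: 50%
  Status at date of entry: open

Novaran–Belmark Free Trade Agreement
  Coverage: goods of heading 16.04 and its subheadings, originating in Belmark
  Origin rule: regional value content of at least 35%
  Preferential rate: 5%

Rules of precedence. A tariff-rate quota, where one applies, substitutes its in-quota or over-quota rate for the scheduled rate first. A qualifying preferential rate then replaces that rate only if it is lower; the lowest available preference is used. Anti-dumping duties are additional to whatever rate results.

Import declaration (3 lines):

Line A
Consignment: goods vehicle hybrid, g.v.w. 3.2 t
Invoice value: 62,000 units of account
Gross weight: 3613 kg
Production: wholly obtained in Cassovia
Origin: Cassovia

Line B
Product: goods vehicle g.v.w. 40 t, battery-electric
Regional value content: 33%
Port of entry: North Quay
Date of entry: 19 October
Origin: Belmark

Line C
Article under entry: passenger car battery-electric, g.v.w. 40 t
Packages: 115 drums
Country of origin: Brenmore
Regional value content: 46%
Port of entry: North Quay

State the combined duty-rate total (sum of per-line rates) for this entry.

Line A: goods vehicle → 16.04; hybrid → 16.04.02; g.v.w. 3.2 t → 16.04.02.01. Scheduled 15%. Cassovia agreement on 16.03.02.01: 16.04.02.01 not covered. → 15%.
Line B: goods vehicle → 16.04; battery-electric → 16.04.01; g.v.w. 40 t → 16.04.01.01. Scheduled 18%. Belmark agreement on 16.04: RVC < 35%. → 18%.
Line C: passenger car → 16.01; battery-electric → 16.01.03; g.v.w. 40 t → 16.01.03.01. Scheduled 36%. Brenmore agreement on 16.01: RVC ≥ 40% → 17% available; preferential 17%. → 17%.
Sum: 15% + 18% + 17% = 50%.

50%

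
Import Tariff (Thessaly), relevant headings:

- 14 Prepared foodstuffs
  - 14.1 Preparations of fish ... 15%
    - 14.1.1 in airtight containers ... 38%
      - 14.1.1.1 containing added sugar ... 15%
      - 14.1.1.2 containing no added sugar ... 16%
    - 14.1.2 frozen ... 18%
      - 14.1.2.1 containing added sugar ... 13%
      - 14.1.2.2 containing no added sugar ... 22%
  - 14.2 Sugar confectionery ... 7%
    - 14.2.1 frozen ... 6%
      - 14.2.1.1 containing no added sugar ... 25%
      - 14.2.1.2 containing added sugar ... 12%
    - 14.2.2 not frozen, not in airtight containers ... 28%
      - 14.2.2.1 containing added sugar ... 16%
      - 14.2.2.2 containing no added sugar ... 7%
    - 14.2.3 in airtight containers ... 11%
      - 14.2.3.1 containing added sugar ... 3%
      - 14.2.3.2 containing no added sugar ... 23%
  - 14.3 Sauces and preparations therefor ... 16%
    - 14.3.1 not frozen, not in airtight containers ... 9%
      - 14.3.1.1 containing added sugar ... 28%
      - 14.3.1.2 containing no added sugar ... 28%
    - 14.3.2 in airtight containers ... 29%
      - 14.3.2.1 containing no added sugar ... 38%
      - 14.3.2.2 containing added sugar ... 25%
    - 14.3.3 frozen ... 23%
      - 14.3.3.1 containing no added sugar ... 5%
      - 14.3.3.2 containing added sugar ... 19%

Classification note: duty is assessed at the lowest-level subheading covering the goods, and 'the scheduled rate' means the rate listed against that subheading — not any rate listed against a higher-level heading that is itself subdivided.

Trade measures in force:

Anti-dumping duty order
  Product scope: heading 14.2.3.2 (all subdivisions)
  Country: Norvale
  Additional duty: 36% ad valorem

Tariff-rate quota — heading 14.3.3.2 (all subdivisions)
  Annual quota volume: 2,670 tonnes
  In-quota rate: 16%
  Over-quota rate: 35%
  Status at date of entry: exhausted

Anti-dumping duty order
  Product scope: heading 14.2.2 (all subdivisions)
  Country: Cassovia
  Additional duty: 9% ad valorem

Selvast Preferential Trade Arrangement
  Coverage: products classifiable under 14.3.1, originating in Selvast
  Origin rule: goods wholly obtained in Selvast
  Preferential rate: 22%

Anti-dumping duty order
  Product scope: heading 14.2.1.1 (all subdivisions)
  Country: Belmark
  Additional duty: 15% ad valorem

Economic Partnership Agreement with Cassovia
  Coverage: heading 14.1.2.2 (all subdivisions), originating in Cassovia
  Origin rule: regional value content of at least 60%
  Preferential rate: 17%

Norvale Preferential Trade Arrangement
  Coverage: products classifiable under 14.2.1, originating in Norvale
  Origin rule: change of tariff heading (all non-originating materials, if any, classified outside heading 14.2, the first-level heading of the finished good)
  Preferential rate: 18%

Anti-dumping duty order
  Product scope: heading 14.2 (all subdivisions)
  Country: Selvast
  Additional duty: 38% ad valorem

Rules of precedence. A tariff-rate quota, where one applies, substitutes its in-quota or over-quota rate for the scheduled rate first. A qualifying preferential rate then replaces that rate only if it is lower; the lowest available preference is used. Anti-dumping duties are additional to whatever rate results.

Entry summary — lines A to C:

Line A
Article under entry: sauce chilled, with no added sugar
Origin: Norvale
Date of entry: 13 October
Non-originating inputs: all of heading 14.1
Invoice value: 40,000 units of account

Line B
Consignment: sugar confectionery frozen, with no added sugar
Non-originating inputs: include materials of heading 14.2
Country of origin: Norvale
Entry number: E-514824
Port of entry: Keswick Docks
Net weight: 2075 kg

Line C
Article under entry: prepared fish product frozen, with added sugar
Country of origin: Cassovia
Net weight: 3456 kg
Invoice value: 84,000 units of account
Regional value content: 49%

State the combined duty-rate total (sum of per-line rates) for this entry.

66%

Line A: sauce → 14.3; chilled → 14.3.1; with no added sugar → 14.3.1.2. Scheduled 28%. Norvale agreement on 14.2.1: 14.3.1.2 not covered. → 28%.
Line B: sugar confectionery → 14.2; frozen → 14.2.1; with no added sugar → 14.2.1.1. Scheduled 25%. Norvale agreement on 14.2.1: CTH not met. → 25%.
Line C: prepared fish product → 14.1; frozen → 14.1.2; with added sugar → 14.1.2.1. Scheduled 13%. Cassovia agreement on 14.1.2.2: 14.1.2.1 not covered. → 13%.
Sum: 28% + 25% + 13% = 66%.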